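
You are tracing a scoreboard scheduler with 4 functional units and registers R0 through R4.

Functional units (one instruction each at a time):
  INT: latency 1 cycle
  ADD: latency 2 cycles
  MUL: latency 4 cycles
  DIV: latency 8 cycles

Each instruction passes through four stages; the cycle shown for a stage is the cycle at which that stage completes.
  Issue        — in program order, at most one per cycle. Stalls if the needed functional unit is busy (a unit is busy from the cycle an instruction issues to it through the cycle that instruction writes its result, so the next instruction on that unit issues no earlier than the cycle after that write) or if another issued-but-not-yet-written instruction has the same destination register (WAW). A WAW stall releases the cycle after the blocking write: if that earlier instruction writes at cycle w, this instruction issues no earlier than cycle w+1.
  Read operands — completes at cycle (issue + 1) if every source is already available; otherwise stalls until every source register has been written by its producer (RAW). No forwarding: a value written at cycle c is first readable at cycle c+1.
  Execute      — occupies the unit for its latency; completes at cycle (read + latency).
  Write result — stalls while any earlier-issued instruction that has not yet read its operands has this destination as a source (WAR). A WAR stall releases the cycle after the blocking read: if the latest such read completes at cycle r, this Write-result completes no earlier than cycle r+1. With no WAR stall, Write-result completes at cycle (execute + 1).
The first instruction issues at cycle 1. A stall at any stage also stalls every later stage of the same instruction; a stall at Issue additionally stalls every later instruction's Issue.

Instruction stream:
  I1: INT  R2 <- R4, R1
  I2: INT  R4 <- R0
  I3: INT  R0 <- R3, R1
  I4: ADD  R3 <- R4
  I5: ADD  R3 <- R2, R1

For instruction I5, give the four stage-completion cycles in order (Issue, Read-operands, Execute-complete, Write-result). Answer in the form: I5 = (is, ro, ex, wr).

1) issue 1, read 2, done 3, write 4
2) issue 5, read 6, done 7, write 8  <struct: INT busy until I1 writes@4>
3) issue 9, read 10, done 11, write 12  <struct: INT busy until I2 writes@8>
4) issue 10, read 11, done 13, write 14
5) issue 15, read 16, done 18, write 19  <struct: ADD busy until I4 writes@14>

I5 = (15, 16, 18, 19)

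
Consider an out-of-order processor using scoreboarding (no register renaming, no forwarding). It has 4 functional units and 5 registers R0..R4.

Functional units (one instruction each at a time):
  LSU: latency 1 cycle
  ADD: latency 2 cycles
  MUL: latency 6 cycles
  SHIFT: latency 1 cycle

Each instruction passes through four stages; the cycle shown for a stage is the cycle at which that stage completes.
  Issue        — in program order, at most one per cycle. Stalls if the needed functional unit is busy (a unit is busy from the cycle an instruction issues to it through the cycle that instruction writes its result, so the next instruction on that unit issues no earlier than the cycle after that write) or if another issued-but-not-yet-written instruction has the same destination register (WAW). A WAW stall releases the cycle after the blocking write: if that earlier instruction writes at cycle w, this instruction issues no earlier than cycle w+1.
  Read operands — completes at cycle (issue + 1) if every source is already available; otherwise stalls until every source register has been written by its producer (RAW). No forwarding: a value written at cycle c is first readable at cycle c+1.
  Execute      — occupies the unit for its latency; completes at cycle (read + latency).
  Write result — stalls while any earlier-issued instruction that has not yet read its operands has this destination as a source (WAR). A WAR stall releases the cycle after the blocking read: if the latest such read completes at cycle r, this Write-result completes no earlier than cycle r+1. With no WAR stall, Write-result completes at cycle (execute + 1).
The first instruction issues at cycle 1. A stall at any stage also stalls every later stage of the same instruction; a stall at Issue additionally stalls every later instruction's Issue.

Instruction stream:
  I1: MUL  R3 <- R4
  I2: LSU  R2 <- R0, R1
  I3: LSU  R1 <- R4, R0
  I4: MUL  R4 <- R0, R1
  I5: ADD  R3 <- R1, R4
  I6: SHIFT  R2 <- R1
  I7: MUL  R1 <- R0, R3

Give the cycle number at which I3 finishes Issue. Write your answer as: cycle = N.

cycle = 6

I1 -> (1, 2, 8, 9)
I2 -> (2, 3, 4, 5)
I3 -> (6, 7, 8, 9)  // struct: LSU busy until I2 writes@5
I4 -> (10, 11, 17, 18)  // struct: MUL busy until I1 writes@9
I5 -> (11, 19, 21, 22)  // RAW R4: wait I4 write@18
I6 -> (12, 13, 14, 15)
I7 -> (19, 23, 29, 30)  // struct: MUL busy until I4 writes@18, RAW R3: wait I5 write@22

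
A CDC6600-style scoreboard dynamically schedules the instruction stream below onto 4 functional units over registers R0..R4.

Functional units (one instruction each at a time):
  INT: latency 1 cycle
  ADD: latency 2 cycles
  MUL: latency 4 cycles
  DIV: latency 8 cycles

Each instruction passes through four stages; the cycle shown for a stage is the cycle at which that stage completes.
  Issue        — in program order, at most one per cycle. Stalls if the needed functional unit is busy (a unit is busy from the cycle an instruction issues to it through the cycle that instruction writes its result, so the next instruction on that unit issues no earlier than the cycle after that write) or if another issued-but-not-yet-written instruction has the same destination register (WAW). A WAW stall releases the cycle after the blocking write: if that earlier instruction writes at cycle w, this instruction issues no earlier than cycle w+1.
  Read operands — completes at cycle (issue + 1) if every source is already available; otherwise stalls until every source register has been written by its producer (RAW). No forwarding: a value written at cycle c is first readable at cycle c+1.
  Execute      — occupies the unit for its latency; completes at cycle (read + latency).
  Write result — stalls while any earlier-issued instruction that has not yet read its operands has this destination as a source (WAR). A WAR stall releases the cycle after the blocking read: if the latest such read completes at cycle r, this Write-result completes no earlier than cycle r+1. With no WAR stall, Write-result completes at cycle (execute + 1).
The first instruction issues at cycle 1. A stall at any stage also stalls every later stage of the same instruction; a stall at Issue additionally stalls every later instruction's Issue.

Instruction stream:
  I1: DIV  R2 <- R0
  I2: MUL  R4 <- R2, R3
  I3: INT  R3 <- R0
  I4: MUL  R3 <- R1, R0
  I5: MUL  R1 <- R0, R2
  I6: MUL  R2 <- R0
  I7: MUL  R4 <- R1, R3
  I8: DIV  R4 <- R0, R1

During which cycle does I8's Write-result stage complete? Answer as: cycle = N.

[1] I1 issues→DIV
[2] I1 reads | I2 issues→MUL
[3] I3 issues→INT
[4] I3 reads
[5] I3 exec-done
[10] I1 exec-done
[11] I1 writes R2
[12] I2 reads
[13] I3 writes R3
[16] I2 exec-done
[17] I2 writes R4
[18] I4 issues→MUL
[19] I4 reads
[23] I4 exec-done
[24] I4 writes R3
[25] I5 issues→MUL
[26] I5 reads
[30] I5 exec-done
[31] I5 writes R1
[32] I6 issues→MUL
[33] I6 reads
[37] I6 exec-done
[38] I6 writes R2
[39] I7 issues→MUL
[40] I7 reads
[44] I7 exec-done
[45] I7 writes R4
[46] I8 issues→DIV
[47] I8 reads
[55] I8 exec-done
[56] I8 writes R4

cycle = 56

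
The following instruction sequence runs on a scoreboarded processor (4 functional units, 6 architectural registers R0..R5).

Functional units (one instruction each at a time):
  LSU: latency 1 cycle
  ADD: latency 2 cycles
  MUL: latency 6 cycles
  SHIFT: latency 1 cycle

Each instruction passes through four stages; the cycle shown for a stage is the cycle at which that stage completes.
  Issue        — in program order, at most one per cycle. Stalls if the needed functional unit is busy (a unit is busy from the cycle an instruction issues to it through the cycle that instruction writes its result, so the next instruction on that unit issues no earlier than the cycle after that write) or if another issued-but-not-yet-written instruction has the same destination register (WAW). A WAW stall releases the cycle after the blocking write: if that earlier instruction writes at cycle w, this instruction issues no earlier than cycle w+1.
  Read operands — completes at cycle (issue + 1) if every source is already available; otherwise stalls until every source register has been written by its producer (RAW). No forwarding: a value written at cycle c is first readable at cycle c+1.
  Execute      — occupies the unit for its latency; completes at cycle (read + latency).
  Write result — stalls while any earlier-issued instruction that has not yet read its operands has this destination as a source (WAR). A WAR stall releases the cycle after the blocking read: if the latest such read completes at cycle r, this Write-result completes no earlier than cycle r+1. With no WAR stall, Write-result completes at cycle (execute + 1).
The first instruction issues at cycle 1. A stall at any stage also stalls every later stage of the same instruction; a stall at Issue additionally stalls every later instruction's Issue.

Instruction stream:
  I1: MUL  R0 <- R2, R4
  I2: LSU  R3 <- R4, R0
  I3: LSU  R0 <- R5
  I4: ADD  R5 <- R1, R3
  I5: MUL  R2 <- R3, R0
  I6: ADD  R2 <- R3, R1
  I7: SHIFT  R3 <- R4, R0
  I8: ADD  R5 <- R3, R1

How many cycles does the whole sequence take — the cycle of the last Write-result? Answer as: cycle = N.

t=1  I1 issues→MUL
t=2  I1 reads | I2 issues→LSU
t=8  I1 exec-done
t=9  I1 writes R0
t=10  I2 reads
t=11  I2 exec-done
t=12  I2 writes R3
t=13  I3 issues→LSU
t=14  I3 reads | I4 issues→ADD
t=15  I3 exec-done | I4 reads | I5 issues→MUL
t=16  I3 writes R0
t=17  I4 exec-done | I5 reads
t=18  I4 writes R5
t=23  I5 exec-done
t=24  I5 writes R2
t=25  I6 issues→ADD
t=26  I6 reads | I7 issues→SHIFT
t=27  I7 reads
t=28  I6 exec-done | I7 exec-done
t=29  I6 writes R2 | I7 writes R3
t=30  I8 issues→ADD
t=31  I8 reads
t=33  I8 exec-done
t=34  I8 writes R5

cycle = 34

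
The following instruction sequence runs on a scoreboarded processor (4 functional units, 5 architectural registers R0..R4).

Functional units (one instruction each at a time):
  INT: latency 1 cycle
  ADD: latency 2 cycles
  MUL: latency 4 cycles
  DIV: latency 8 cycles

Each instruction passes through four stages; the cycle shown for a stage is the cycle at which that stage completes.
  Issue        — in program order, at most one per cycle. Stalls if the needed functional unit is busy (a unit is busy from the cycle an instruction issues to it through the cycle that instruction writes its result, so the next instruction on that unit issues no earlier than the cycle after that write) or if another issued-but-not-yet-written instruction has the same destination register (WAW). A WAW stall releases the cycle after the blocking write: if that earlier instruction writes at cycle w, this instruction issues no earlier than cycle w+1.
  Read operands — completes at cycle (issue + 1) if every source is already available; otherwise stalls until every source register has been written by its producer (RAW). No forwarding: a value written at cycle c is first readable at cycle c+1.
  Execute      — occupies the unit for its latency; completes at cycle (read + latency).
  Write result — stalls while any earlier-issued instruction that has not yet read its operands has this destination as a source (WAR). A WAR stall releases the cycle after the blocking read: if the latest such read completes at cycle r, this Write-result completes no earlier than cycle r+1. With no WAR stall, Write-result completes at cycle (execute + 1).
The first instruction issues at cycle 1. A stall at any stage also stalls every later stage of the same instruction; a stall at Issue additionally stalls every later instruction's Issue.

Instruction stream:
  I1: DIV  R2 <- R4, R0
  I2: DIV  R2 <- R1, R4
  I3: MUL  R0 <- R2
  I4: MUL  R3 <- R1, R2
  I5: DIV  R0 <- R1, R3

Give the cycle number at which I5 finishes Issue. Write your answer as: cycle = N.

[I1] 1/2/10/11
[I2] 12/13/21/22  (struct: DIV busy until I1 writes@11)
[I3] 13/23/27/28  (RAW R2: wait I2 write@22)
[I4] 29/30/34/35  (struct: MUL busy until I3 writes@28)
[I5] 30/36/44/45  (RAW R3: wait I4 write@35)

cycle = 30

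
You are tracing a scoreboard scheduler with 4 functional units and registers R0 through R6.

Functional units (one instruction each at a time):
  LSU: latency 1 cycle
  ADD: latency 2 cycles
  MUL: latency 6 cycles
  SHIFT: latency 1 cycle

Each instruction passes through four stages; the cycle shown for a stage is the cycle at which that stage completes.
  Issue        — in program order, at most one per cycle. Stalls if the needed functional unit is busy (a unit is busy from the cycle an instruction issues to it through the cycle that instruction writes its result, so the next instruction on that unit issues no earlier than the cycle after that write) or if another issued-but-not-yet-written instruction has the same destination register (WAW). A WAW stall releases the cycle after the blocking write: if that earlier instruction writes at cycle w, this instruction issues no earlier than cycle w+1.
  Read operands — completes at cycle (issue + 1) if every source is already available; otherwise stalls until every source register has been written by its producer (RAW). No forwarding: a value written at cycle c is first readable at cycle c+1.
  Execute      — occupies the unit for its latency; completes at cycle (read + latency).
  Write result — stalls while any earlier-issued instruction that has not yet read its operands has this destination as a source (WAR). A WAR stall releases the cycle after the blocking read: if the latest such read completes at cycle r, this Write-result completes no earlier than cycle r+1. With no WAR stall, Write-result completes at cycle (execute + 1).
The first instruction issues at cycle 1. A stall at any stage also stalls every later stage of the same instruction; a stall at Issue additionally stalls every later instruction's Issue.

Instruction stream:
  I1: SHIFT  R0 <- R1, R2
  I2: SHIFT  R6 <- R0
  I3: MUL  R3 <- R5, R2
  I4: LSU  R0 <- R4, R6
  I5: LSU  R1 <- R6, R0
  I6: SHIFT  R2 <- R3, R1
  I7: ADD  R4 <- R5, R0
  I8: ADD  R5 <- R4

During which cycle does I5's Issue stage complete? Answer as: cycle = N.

cycle = 12

I1 -> (1, 2, 3, 4)
I2 -> (5, 6, 7, 8)  // struct: SHIFT busy until I1 writes@4
I3 -> (6, 7, 13, 14)
I4 -> (7, 9, 10, 11)  // RAW R6: wait I2 write@8
I5 -> (12, 13, 14, 15)  // struct: LSU busy until I4 writes@11
I6 -> (13, 16, 17, 18)  // RAW R1: wait I5 write@15
I7 -> (14, 15, 17, 18)
I8 -> (19, 20, 22, 23)  // struct: ADD busy until I7 writes@18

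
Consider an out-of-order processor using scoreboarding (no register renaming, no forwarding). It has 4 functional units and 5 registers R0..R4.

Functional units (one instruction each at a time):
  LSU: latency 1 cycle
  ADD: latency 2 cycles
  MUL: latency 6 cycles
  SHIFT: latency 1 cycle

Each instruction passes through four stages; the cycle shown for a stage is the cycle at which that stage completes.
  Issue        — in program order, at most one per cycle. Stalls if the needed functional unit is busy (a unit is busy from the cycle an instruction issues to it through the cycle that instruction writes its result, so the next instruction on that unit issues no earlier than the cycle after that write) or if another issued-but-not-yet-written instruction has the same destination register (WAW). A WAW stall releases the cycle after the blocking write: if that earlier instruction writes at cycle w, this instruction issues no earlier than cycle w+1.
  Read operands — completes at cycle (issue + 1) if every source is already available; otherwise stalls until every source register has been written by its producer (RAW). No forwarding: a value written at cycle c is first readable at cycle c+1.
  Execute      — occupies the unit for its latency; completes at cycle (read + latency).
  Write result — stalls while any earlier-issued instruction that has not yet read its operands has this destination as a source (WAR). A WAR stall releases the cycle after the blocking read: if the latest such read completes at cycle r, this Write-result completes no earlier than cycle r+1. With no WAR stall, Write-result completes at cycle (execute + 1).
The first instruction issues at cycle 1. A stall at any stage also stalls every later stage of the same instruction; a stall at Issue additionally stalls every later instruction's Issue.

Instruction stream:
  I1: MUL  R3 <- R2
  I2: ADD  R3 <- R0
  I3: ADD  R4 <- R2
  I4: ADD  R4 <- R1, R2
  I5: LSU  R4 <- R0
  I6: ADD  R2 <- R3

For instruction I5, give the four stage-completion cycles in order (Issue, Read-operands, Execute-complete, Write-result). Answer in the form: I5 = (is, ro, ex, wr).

I5 = (25, 26, 27, 28)

[1] issue I1 (MUL)
[2] I1 read-ops
[8] I1 finished on MUL
[9] I1→R3
[10] issue I2 (ADD)
[11] I2 read-ops
[13] I2 finished on ADD
[14] I2→R3
[15] issue I3 (ADD)
[16] I3 read-ops
[18] I3 finished on ADD
[19] I3→R4
[20] issue I4 (ADD)
[21] I4 read-ops
[23] I4 finished on ADD
[24] I4→R4
[25] issue I5 (LSU)
[26] I5 read-ops; issue I6 (ADD)
[27] I5 finished on LSU; I6 read-ops
[28] I5→R4
[29] I6 finished on ADD
[30] I6→R2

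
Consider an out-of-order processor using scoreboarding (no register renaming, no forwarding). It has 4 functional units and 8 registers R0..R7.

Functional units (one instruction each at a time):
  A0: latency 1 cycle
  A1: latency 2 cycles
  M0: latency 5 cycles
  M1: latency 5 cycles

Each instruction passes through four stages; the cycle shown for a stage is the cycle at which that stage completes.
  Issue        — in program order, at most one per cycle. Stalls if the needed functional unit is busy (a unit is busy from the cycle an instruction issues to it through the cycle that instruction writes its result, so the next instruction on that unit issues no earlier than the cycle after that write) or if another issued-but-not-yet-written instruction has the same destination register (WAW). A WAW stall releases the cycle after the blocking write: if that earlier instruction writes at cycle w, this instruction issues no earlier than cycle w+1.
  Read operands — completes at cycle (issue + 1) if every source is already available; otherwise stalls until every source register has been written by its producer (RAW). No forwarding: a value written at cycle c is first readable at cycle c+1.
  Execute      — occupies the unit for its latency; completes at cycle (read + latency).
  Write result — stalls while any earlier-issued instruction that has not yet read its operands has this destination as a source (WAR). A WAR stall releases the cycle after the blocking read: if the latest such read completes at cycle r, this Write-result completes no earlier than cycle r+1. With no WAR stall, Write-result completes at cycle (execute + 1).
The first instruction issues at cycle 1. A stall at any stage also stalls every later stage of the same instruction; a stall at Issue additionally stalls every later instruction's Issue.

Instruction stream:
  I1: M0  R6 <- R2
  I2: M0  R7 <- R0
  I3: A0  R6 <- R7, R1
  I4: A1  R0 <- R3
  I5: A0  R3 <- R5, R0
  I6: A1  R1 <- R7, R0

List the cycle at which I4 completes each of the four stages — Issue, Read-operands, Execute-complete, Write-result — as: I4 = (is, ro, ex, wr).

I4 = (11, 12, 14, 15)

[1] I1→M0
[2] I1 RO
[7] I1 EX
[8] I1 WR R6
[9] I2→M0
[10] I2 RO | I3→A0
[11] I4→A1
[12] I4 RO
[14] I4 EX
[15] I2 EX | I4 WR R0
[16] I2 WR R7
[17] I3 RO
[18] I3 EX
[19] I3 WR R6
[20] I5→A0
[21] I5 RO | I6→A1
[22] I5 EX | I6 RO
[23] I5 WR R3
[24] I6 EX
[25] I6 WR R1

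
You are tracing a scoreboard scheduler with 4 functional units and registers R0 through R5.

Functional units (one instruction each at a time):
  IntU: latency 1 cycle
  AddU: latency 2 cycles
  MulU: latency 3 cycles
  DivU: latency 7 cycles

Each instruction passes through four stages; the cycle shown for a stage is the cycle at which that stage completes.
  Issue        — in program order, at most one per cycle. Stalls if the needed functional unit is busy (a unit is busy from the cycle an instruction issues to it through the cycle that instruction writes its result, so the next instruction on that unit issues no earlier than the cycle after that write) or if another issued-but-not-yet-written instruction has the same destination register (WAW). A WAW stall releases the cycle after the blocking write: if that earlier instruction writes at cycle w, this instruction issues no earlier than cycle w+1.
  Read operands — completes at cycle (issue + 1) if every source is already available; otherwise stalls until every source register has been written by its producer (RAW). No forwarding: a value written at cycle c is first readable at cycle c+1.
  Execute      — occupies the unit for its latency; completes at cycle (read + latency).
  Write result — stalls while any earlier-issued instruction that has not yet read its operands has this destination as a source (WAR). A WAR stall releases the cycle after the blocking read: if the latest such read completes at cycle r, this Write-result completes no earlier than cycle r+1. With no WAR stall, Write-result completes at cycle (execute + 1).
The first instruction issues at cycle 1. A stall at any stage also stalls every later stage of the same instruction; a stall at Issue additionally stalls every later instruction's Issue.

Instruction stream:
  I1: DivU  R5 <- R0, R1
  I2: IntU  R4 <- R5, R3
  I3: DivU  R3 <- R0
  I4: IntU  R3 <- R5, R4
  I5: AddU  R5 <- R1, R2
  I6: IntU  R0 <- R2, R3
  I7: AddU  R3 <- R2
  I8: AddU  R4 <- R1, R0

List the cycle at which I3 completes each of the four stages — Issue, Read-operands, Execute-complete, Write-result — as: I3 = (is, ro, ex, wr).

I3 = (11, 12, 19, 20)

  I1 | 1 | 2 | 9 | 10
  I2 | 2 | 11 | 12 | 13   RAW R5: wait I1 write@10
  I3 | 11 | 12 | 19 | 20   struct: DivU busy until I1 writes@10
  I4 | 21 | 22 | 23 | 24   WAW R3: wait I3 write@20
  I5 | 22 | 23 | 25 | 26
  I6 | 25 | 26 | 27 | 28   struct: IntU busy until I4 writes@24
  I7 | 27 | 28 | 30 | 31   struct: AddU busy until I5 writes@26
  I8 | 32 | 33 | 35 | 36   struct: AddU busy until I7 writes@31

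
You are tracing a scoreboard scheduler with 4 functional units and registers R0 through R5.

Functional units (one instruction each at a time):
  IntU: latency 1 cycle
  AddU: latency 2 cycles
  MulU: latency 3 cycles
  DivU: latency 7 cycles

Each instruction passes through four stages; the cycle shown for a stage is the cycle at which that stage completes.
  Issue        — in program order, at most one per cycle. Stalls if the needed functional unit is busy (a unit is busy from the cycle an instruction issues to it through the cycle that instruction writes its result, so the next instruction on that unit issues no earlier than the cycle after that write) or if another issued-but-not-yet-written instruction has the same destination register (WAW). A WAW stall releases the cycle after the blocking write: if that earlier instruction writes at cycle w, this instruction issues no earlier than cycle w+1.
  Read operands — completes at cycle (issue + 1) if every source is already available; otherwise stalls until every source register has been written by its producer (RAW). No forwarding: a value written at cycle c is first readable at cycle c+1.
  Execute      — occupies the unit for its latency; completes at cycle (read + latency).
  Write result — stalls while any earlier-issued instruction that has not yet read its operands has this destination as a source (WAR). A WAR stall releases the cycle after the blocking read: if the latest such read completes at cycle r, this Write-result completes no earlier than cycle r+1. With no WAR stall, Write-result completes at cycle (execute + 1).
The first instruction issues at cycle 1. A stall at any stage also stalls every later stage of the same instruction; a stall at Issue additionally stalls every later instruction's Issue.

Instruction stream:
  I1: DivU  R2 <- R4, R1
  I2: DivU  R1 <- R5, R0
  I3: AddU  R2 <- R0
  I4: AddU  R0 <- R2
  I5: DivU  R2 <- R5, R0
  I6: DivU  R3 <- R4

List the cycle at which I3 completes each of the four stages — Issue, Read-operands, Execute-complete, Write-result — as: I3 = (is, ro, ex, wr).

I3 = (12, 13, 15, 16)

[I1] 1/2/9/10
[I2] 11/12/19/20  (struct: DivU busy until I1 writes@10)
[I3] 12/13/15/16
[I4] 17/18/20/21  (struct: AddU busy until I3 writes@16)
[I5] 21/22/29/30  (struct: DivU busy until I2 writes@20)
[I6] 31/32/39/40  (struct: DivU busy until I5 writes@30)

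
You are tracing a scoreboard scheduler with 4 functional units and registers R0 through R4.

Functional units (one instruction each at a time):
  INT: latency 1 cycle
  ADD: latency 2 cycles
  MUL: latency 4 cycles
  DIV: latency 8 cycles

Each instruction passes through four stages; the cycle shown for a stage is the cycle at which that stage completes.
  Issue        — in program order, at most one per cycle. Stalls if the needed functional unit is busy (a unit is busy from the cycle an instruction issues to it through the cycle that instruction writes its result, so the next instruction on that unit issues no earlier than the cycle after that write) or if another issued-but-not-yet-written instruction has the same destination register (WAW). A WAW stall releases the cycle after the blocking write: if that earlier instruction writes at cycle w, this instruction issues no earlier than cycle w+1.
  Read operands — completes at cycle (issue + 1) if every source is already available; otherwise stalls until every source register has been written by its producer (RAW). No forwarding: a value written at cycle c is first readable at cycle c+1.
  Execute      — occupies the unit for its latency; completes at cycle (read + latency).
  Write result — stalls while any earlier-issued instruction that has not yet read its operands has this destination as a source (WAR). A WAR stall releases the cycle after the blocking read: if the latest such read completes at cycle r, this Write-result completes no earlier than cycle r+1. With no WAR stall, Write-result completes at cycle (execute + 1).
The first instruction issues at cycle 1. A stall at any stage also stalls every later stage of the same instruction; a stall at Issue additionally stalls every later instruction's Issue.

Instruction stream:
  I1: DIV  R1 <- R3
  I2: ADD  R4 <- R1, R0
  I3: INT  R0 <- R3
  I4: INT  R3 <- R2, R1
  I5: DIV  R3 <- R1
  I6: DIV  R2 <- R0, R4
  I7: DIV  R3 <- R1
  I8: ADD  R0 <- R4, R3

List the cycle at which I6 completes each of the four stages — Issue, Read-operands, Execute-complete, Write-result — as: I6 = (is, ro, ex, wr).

I6 = (29, 30, 38, 39)

I1: IS=1 RO=2 EX=10 WR=11
I2: IS=2 RO=12 EX=14 WR=15  [RAW R1: wait I1 write@11]
I3: IS=3 RO=4 EX=5 WR=13  [WAR R0: wait I2 read@12]
I4: IS=14 RO=15 EX=16 WR=17  [struct: INT busy until I3 writes@13]
I5: IS=18 RO=19 EX=27 WR=28  [WAW R3: wait I4 write@17]
I6: IS=29 RO=30 EX=38 WR=39  [struct: DIV busy until I5 writes@28]
I7: IS=40 RO=41 EX=49 WR=50  [struct: DIV busy until I6 writes@39]
I8: IS=41 RO=51 EX=53 WR=54  [RAW R3: wait I7 write@50]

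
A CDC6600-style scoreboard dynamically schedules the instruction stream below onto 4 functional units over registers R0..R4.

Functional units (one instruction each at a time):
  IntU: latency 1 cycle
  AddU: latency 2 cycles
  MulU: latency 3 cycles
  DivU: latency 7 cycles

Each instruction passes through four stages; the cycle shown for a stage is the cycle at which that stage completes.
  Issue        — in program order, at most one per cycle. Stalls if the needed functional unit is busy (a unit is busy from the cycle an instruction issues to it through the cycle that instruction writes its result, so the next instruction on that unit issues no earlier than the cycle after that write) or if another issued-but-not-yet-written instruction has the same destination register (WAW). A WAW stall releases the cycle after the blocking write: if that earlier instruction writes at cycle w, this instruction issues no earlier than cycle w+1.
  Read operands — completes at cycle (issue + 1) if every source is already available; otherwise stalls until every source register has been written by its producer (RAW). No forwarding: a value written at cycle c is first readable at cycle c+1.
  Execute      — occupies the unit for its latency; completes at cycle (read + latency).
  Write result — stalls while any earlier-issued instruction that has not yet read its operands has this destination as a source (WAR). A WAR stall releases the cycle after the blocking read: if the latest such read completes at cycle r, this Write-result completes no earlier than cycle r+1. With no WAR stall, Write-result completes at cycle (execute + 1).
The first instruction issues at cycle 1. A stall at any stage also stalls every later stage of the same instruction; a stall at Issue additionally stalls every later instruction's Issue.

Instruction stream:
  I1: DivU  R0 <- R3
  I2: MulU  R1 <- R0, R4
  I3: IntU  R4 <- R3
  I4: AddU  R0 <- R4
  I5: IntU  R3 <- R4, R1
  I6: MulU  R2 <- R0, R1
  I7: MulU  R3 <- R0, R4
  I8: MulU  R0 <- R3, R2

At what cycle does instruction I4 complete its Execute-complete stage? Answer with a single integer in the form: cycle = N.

cycle 1: I1 dispatched to DivU
cycle 2: I1 operands ready, I2 dispatched to MulU
cycle 3: I3 dispatched to IntU
cycle 4: I3 operands ready
cycle 5: I3 complete
cycle 9: I1 complete
cycle 10: R0←I1
cycle 11: I2 operands ready, I4 dispatched to AddU
cycle 12: R4←I3
cycle 13: I4 operands ready, I5 dispatched to IntU
cycle 14: I2 complete
cycle 15: R1←I2, I4 complete
cycle 16: R0←I4, I5 operands ready, I6 dispatched to MulU
cycle 17: I5 complete, I6 operands ready
cycle 18: R3←I5
cycle 20: I6 complete
cycle 21: R2←I6
cycle 22: I7 dispatched to MulU
cycle 23: I7 operands ready
cycle 26: I7 complete
cycle 27: R3←I7
cycle 28: I8 dispatched to MulU
cycle 29: I8 operands ready
cycle 32: I8 complete
cycle 33: R0←I8

cycle = 15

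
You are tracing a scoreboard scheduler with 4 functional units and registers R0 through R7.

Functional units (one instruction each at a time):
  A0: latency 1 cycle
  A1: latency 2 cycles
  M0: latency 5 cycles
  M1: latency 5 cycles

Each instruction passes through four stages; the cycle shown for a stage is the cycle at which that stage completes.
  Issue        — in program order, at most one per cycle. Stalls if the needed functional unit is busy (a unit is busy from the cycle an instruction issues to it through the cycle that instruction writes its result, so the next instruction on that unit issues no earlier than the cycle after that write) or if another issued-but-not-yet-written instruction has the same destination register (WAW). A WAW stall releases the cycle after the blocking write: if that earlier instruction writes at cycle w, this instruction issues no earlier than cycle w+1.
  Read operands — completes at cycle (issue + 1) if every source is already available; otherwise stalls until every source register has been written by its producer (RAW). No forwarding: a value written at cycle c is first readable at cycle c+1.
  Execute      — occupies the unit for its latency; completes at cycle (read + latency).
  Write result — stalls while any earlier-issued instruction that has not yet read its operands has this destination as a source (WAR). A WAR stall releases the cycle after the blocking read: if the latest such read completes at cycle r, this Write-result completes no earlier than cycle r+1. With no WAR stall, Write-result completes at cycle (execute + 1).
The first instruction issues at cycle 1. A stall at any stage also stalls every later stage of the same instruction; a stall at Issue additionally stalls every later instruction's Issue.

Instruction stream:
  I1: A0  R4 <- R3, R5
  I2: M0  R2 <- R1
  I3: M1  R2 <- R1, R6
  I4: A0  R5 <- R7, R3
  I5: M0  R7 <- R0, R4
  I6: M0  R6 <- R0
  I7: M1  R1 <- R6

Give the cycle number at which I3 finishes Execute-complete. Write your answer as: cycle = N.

cycle = 16

1) issue 1, read 2, done 3, write 4
2) issue 2, read 3, done 8, write 9
3) issue 10, read 11, done 16, write 17  <WAW R2: wait I2 write@9>
4) issue 11, read 12, done 13, write 14
5) issue 12, read 13, done 18, write 19
6) issue 20, read 21, done 26, write 27  <struct: M0 busy until I5 writes@19>
7) issue 21, read 28, done 33, write 34  <RAW R6: wait I6 write@27>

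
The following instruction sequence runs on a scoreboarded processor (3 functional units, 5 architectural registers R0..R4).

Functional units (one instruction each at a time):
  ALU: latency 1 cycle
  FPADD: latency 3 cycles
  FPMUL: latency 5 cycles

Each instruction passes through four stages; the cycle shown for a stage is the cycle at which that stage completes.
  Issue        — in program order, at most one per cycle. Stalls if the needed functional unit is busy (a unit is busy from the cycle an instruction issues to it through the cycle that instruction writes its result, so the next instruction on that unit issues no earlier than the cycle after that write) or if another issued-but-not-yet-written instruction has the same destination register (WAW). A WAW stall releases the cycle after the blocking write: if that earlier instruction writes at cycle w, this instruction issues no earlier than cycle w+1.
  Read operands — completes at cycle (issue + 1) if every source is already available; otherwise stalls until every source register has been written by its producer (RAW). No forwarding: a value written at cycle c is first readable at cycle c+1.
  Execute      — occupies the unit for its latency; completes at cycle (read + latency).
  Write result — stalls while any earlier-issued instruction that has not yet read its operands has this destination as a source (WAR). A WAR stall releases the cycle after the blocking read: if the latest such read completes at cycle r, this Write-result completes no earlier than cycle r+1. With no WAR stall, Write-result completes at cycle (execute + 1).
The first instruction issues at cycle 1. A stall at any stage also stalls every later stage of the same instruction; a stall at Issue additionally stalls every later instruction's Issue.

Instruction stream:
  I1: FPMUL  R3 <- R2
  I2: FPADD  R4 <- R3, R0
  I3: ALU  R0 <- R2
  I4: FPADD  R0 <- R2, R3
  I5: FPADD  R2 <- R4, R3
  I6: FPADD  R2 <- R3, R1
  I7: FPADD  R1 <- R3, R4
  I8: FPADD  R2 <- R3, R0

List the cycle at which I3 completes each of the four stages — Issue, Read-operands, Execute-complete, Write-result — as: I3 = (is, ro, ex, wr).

I3 = (3, 4, 5, 10)

cycle 1: I1→FPMUL
cycle 2: I1 RO; I2→FPADD
cycle 3: I3→ALU
cycle 4: I3 RO
cycle 5: I3 EX
cycle 7: I1 EX
cycle 8: I1 WR R3
cycle 9: I2 RO
cycle 10: I3 WR R0
cycle 12: I2 EX
cycle 13: I2 WR R4
cycle 14: I4→FPADD
cycle 15: I4 RO
cycle 18: I4 EX
cycle 19: I4 WR R0
cycle 20: I5→FPADD
cycle 21: I5 RO
cycle 24: I5 EX
cycle 25: I5 WR R2
cycle 26: I6→FPADD
cycle 27: I6 RO
cycle 30: I6 EX
cycle 31: I6 WR R2
cycle 32: I7→FPADD
cycle 33: I7 RO
cycle 36: I7 EX
cycle 37: I7 WR R1
cycle 38: I8→FPADD
cycle 39: I8 RO
cycle 42: I8 EX
cycle 43: I8 WR R2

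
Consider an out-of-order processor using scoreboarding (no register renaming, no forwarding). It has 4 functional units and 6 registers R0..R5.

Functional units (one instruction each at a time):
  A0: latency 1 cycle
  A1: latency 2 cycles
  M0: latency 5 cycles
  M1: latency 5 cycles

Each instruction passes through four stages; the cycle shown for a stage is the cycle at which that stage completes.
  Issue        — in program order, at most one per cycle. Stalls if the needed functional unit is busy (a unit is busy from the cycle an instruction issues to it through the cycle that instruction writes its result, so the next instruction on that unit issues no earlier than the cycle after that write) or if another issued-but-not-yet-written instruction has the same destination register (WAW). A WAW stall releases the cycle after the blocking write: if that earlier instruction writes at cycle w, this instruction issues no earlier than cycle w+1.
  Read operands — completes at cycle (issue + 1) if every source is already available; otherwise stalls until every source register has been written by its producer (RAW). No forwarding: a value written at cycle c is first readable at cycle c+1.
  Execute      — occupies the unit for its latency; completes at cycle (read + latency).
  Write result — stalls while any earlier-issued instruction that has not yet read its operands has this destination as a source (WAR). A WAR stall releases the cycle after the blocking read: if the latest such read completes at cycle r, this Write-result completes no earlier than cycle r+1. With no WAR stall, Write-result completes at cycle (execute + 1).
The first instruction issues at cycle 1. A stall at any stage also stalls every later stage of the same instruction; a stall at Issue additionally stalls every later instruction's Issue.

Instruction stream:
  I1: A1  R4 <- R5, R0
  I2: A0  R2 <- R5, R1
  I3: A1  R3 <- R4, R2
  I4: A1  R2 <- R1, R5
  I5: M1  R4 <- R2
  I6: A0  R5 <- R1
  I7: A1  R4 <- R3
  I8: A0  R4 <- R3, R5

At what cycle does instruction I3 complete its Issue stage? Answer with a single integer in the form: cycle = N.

cycle = 6

  I1 | 1 | 2 | 4 | 5
  I2 | 2 | 3 | 4 | 5
  I3 | 6 | 7 | 9 | 10   struct: A1 busy until I1 writes@5
  I4 | 11 | 12 | 14 | 15   struct: A1 busy until I3 writes@10
  I5 | 12 | 16 | 21 | 22   RAW R2: wait I4 write@15
  I6 | 13 | 14 | 15 | 16
  I7 | 23 | 24 | 26 | 27   WAW R4: wait I5 write@22
  I8 | 28 | 29 | 30 | 31   WAW R4: wait I7 write@27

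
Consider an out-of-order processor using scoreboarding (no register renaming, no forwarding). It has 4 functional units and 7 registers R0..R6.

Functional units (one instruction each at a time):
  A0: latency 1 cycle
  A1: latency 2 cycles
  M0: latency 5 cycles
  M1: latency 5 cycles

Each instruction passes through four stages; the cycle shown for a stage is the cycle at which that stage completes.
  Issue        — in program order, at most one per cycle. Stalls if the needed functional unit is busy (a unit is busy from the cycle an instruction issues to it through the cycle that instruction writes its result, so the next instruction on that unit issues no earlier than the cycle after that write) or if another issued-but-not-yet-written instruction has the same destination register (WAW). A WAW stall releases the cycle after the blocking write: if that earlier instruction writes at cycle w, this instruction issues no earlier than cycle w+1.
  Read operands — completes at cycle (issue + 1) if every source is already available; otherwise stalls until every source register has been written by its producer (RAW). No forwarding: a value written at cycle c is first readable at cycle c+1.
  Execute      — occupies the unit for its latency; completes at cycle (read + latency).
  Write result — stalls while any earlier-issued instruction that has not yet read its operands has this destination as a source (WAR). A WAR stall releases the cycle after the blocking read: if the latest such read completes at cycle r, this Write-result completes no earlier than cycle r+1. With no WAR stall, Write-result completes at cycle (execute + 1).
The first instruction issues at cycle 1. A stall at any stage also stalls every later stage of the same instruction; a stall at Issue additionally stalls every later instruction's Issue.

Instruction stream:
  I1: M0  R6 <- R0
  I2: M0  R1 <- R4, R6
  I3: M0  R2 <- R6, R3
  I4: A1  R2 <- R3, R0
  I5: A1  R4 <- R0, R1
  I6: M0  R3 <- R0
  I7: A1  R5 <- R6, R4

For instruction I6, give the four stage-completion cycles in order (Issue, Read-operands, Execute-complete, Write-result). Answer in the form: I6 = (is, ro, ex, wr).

cycle 1: I1→M0
cycle 2: I1 RO
cycle 7: I1 EX
cycle 8: I1 WR R6
cycle 9: I2→M0
cycle 10: I2 RO
cycle 15: I2 EX
cycle 16: I2 WR R1
cycle 17: I3→M0
cycle 18: I3 RO
cycle 23: I3 EX
cycle 24: I3 WR R2
cycle 25: I4→A1
cycle 26: I4 RO
cycle 28: I4 EX
cycle 29: I4 WR R2
cycle 30: I5→A1
cycle 31: I5 RO | I6→M0
cycle 32: I6 RO
cycle 33: I5 EX
cycle 34: I5 WR R4
cycle 35: I7→A1
cycle 36: I7 RO
cycle 37: I6 EX
cycle 38: I6 WR R3 | I7 EX
cycle 39: I7 WR R5

I6 = (31, 32, 37, 38)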